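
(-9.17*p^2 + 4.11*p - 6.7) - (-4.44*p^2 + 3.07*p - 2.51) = -4.73*p^2 + 1.04*p - 4.19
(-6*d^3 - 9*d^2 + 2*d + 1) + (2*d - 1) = -6*d^3 - 9*d^2 + 4*d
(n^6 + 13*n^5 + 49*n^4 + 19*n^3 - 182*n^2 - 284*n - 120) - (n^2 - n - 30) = n^6 + 13*n^5 + 49*n^4 + 19*n^3 - 183*n^2 - 283*n - 90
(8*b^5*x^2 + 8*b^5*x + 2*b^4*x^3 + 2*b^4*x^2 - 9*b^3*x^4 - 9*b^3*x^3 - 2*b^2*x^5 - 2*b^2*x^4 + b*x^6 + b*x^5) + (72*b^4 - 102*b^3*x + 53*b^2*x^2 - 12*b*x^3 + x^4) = 8*b^5*x^2 + 8*b^5*x + 2*b^4*x^3 + 2*b^4*x^2 + 72*b^4 - 9*b^3*x^4 - 9*b^3*x^3 - 102*b^3*x - 2*b^2*x^5 - 2*b^2*x^4 + 53*b^2*x^2 + b*x^6 + b*x^5 - 12*b*x^3 + x^4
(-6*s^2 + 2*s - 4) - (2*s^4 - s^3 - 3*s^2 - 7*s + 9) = -2*s^4 + s^3 - 3*s^2 + 9*s - 13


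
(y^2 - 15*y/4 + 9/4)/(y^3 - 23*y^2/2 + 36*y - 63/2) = (4*y - 3)/(2*(2*y^2 - 17*y + 21))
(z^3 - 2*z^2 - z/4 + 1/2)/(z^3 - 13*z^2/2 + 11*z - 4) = (z + 1/2)/(z - 4)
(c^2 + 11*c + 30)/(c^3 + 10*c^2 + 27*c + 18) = (c + 5)/(c^2 + 4*c + 3)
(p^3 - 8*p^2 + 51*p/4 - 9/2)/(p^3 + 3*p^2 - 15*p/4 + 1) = (2*p^2 - 15*p + 18)/(2*p^2 + 7*p - 4)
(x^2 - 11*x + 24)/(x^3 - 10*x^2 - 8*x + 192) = (x - 3)/(x^2 - 2*x - 24)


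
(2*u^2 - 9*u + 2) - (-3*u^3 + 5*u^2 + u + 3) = 3*u^3 - 3*u^2 - 10*u - 1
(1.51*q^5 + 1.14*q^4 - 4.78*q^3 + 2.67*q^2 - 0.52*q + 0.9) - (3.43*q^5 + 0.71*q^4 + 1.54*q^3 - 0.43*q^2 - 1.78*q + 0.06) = -1.92*q^5 + 0.43*q^4 - 6.32*q^3 + 3.1*q^2 + 1.26*q + 0.84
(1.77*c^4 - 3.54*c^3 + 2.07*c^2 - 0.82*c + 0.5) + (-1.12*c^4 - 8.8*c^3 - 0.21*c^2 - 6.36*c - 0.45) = 0.65*c^4 - 12.34*c^3 + 1.86*c^2 - 7.18*c + 0.05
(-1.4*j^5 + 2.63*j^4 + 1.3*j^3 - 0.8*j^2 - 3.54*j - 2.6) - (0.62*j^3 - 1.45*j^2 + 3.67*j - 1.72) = -1.4*j^5 + 2.63*j^4 + 0.68*j^3 + 0.65*j^2 - 7.21*j - 0.88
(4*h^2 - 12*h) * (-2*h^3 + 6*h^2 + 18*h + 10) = -8*h^5 + 48*h^4 - 176*h^2 - 120*h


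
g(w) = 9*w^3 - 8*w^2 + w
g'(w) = 27*w^2 - 16*w + 1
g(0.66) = -0.24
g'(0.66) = 2.20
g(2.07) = 47.62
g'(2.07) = 83.57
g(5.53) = 1282.89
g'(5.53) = 738.20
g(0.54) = -0.38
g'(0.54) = 0.23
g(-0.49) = -3.47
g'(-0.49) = 15.32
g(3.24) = 225.37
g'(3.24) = 232.60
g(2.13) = 52.81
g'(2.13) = 89.42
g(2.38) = 78.40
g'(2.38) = 115.86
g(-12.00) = -16716.00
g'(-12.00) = 4081.00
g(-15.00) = -32190.00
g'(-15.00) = 6316.00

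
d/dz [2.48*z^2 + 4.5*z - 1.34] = 4.96*z + 4.5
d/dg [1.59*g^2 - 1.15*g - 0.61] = 3.18*g - 1.15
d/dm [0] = 0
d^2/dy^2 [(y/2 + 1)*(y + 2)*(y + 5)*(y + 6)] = 6*y^2 + 45*y + 78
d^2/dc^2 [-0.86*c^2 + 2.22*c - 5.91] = -1.72000000000000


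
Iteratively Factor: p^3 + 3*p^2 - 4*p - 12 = (p + 3)*(p^2 - 4) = (p - 2)*(p + 3)*(p + 2)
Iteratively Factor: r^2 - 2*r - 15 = (r - 5)*(r + 3)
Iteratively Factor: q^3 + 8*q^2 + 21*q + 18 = (q + 3)*(q^2 + 5*q + 6) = (q + 3)^2*(q + 2)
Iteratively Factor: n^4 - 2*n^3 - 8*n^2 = (n)*(n^3 - 2*n^2 - 8*n) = n*(n + 2)*(n^2 - 4*n) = n*(n - 4)*(n + 2)*(n)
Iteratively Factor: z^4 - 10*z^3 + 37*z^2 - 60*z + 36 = (z - 3)*(z^3 - 7*z^2 + 16*z - 12) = (z - 3)^2*(z^2 - 4*z + 4) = (z - 3)^2*(z - 2)*(z - 2)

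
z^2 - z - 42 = (z - 7)*(z + 6)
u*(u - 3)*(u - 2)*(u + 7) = u^4 + 2*u^3 - 29*u^2 + 42*u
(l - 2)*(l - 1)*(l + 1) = l^3 - 2*l^2 - l + 2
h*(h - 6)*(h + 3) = h^3 - 3*h^2 - 18*h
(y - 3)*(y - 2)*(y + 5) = y^3 - 19*y + 30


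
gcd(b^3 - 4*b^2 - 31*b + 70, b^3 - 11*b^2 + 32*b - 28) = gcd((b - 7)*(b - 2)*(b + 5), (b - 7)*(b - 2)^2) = b^2 - 9*b + 14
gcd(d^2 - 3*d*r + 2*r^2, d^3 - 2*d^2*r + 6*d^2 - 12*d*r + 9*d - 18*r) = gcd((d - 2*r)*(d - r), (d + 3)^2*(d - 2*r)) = -d + 2*r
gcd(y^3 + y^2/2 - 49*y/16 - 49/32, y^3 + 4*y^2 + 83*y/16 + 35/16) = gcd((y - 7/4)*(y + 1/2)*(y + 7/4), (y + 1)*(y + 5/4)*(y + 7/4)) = y + 7/4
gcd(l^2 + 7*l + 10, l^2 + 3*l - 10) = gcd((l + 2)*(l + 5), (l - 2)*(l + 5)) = l + 5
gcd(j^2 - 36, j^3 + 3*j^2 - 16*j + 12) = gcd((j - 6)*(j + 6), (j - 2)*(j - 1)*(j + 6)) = j + 6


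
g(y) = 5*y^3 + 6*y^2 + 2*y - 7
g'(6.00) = 614.00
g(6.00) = 1301.00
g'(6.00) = 614.00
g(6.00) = 1301.00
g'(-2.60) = 72.20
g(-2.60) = -59.52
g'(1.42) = 49.29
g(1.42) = 22.25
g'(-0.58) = 0.09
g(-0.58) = -7.12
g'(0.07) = 2.91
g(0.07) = -6.83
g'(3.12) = 185.46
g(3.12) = 209.50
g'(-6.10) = 486.95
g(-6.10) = -930.84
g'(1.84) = 74.86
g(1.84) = 48.14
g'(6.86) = 790.21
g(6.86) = 1903.22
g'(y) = 15*y^2 + 12*y + 2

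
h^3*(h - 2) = h^4 - 2*h^3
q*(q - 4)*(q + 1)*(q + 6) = q^4 + 3*q^3 - 22*q^2 - 24*q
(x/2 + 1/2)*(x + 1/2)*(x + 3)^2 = x^4/2 + 15*x^3/4 + 37*x^2/4 + 33*x/4 + 9/4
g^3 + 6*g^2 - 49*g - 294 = (g - 7)*(g + 6)*(g + 7)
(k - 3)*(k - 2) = k^2 - 5*k + 6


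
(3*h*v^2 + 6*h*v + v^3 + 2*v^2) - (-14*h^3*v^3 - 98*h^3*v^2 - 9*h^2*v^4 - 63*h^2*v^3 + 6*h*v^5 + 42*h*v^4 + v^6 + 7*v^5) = 14*h^3*v^3 + 98*h^3*v^2 + 9*h^2*v^4 + 63*h^2*v^3 - 6*h*v^5 - 42*h*v^4 + 3*h*v^2 + 6*h*v - v^6 - 7*v^5 + v^3 + 2*v^2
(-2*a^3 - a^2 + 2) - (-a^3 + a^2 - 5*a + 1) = -a^3 - 2*a^2 + 5*a + 1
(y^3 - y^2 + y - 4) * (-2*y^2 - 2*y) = -2*y^5 + 6*y^2 + 8*y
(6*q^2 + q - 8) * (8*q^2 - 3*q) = 48*q^4 - 10*q^3 - 67*q^2 + 24*q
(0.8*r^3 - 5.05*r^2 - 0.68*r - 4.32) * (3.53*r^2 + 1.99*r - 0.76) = 2.824*r^5 - 16.2345*r^4 - 13.0579*r^3 - 12.7648*r^2 - 8.08*r + 3.2832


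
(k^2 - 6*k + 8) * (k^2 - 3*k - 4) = k^4 - 9*k^3 + 22*k^2 - 32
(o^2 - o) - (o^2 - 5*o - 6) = 4*o + 6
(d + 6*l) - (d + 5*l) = l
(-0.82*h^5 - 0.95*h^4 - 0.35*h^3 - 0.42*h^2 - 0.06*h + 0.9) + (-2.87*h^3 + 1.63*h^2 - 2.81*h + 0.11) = -0.82*h^5 - 0.95*h^4 - 3.22*h^3 + 1.21*h^2 - 2.87*h + 1.01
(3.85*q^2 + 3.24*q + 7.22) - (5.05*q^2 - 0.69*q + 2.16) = -1.2*q^2 + 3.93*q + 5.06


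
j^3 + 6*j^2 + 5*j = j*(j + 1)*(j + 5)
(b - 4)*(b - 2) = b^2 - 6*b + 8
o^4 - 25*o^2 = o^2*(o - 5)*(o + 5)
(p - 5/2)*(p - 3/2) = p^2 - 4*p + 15/4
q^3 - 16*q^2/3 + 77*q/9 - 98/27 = (q - 7/3)^2*(q - 2/3)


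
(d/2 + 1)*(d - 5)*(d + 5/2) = d^3/2 - d^2/4 - 35*d/4 - 25/2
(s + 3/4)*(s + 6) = s^2 + 27*s/4 + 9/2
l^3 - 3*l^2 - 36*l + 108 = (l - 6)*(l - 3)*(l + 6)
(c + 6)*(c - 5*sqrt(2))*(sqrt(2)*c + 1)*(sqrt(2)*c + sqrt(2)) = 2*c^4 - 9*sqrt(2)*c^3 + 14*c^3 - 63*sqrt(2)*c^2 + 2*c^2 - 54*sqrt(2)*c - 70*c - 60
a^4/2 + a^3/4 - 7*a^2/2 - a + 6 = (a/2 + 1)*(a - 2)*(a - 3/2)*(a + 2)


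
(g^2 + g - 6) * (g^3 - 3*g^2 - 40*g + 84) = g^5 - 2*g^4 - 49*g^3 + 62*g^2 + 324*g - 504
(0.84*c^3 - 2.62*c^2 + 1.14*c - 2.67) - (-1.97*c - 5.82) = 0.84*c^3 - 2.62*c^2 + 3.11*c + 3.15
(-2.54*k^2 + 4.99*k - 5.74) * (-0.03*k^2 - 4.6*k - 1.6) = 0.0762*k^4 + 11.5343*k^3 - 18.7178*k^2 + 18.42*k + 9.184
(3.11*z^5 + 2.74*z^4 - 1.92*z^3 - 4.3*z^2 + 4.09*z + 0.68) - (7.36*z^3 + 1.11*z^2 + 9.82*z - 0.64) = 3.11*z^5 + 2.74*z^4 - 9.28*z^3 - 5.41*z^2 - 5.73*z + 1.32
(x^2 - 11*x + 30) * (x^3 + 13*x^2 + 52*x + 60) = x^5 + 2*x^4 - 61*x^3 - 122*x^2 + 900*x + 1800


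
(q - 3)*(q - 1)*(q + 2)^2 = q^4 - 9*q^2 - 4*q + 12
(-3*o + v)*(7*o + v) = -21*o^2 + 4*o*v + v^2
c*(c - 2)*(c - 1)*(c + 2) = c^4 - c^3 - 4*c^2 + 4*c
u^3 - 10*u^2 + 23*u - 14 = (u - 7)*(u - 2)*(u - 1)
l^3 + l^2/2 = l^2*(l + 1/2)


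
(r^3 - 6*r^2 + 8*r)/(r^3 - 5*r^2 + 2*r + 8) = r/(r + 1)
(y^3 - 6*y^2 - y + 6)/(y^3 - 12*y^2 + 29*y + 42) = (y - 1)/(y - 7)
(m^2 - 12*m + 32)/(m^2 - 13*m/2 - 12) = 2*(m - 4)/(2*m + 3)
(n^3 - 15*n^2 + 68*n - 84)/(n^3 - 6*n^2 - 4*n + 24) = (n - 7)/(n + 2)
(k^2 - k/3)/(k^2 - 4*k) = (k - 1/3)/(k - 4)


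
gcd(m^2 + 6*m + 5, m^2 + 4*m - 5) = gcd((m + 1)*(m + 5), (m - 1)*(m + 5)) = m + 5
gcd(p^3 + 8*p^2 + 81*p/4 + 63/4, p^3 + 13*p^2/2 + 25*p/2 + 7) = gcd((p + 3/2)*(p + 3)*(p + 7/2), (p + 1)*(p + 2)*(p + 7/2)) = p + 7/2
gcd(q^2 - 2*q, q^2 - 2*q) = q^2 - 2*q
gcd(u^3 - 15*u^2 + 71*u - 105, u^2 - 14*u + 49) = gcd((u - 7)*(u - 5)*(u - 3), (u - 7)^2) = u - 7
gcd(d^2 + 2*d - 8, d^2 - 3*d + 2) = d - 2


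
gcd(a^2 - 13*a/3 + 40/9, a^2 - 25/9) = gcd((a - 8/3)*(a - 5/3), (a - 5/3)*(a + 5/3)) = a - 5/3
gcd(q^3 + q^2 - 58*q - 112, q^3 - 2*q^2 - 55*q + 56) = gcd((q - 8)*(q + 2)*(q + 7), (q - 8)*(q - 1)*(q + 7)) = q^2 - q - 56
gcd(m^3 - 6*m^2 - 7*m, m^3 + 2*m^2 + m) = m^2 + m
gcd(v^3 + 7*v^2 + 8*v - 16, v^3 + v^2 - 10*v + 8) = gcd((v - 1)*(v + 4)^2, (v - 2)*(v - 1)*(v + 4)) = v^2 + 3*v - 4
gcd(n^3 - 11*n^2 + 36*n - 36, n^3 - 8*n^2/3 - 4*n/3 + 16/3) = n - 2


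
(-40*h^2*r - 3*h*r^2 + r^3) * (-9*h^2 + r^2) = 360*h^4*r + 27*h^3*r^2 - 49*h^2*r^3 - 3*h*r^4 + r^5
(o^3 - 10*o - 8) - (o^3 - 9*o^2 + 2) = 9*o^2 - 10*o - 10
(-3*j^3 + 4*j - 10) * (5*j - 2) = -15*j^4 + 6*j^3 + 20*j^2 - 58*j + 20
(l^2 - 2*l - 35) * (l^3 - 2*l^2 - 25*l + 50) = l^5 - 4*l^4 - 56*l^3 + 170*l^2 + 775*l - 1750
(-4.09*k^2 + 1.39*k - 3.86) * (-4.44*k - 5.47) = 18.1596*k^3 + 16.2007*k^2 + 9.5351*k + 21.1142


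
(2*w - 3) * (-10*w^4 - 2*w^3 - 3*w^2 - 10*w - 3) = -20*w^5 + 26*w^4 - 11*w^2 + 24*w + 9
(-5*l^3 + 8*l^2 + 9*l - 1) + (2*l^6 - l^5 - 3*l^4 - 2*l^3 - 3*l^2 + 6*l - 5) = 2*l^6 - l^5 - 3*l^4 - 7*l^3 + 5*l^2 + 15*l - 6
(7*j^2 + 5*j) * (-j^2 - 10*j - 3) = -7*j^4 - 75*j^3 - 71*j^2 - 15*j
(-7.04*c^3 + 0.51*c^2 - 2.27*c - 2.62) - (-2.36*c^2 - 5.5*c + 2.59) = -7.04*c^3 + 2.87*c^2 + 3.23*c - 5.21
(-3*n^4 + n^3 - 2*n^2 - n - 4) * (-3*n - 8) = 9*n^5 + 21*n^4 - 2*n^3 + 19*n^2 + 20*n + 32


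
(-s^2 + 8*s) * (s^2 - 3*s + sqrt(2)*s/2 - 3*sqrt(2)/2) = -s^4 - sqrt(2)*s^3/2 + 11*s^3 - 24*s^2 + 11*sqrt(2)*s^2/2 - 12*sqrt(2)*s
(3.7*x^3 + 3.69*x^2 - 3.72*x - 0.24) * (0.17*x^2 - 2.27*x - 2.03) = 0.629*x^5 - 7.7717*x^4 - 16.5197*x^3 + 0.9129*x^2 + 8.0964*x + 0.4872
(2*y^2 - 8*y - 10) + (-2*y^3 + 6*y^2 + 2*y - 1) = -2*y^3 + 8*y^2 - 6*y - 11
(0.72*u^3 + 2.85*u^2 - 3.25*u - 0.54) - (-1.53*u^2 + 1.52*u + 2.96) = 0.72*u^3 + 4.38*u^2 - 4.77*u - 3.5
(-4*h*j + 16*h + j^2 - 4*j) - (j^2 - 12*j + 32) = -4*h*j + 16*h + 8*j - 32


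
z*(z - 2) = z^2 - 2*z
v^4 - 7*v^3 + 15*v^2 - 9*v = v*(v - 3)^2*(v - 1)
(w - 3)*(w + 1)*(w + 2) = w^3 - 7*w - 6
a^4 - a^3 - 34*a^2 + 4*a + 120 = (a - 6)*(a - 2)*(a + 2)*(a + 5)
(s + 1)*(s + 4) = s^2 + 5*s + 4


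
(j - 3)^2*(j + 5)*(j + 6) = j^4 + 5*j^3 - 27*j^2 - 81*j + 270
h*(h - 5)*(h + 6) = h^3 + h^2 - 30*h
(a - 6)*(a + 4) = a^2 - 2*a - 24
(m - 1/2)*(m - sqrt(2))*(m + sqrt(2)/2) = m^3 - sqrt(2)*m^2/2 - m^2/2 - m + sqrt(2)*m/4 + 1/2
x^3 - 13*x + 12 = (x - 3)*(x - 1)*(x + 4)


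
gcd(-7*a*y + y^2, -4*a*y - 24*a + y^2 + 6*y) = 1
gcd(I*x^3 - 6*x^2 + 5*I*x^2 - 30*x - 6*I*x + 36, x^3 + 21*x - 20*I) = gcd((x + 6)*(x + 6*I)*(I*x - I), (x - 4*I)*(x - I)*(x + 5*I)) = 1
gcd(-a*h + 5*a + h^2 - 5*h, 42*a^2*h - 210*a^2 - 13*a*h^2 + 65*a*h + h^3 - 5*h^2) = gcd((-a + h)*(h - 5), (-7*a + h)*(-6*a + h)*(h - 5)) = h - 5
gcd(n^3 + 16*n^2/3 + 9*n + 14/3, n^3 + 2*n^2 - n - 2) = n^2 + 3*n + 2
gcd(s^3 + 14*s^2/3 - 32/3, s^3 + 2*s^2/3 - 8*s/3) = s^2 + 2*s/3 - 8/3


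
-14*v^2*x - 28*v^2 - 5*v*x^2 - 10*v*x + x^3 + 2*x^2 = (-7*v + x)*(2*v + x)*(x + 2)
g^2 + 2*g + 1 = (g + 1)^2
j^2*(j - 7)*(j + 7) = j^4 - 49*j^2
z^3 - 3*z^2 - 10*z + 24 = (z - 4)*(z - 2)*(z + 3)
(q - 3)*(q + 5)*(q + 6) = q^3 + 8*q^2 - 3*q - 90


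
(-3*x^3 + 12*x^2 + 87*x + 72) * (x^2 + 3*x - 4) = -3*x^5 + 3*x^4 + 135*x^3 + 285*x^2 - 132*x - 288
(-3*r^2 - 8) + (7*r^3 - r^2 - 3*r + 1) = 7*r^3 - 4*r^2 - 3*r - 7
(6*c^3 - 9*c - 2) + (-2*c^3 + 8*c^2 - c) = 4*c^3 + 8*c^2 - 10*c - 2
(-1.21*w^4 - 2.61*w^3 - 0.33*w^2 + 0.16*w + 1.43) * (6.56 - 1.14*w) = 1.3794*w^5 - 4.9622*w^4 - 16.7454*w^3 - 2.3472*w^2 - 0.5806*w + 9.3808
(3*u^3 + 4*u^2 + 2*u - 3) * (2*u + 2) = 6*u^4 + 14*u^3 + 12*u^2 - 2*u - 6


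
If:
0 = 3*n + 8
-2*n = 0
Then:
No Solution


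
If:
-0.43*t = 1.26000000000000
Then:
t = -2.93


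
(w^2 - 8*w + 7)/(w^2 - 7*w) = (w - 1)/w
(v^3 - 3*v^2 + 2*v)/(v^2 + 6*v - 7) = v*(v - 2)/(v + 7)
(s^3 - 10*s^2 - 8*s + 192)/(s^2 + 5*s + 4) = (s^2 - 14*s + 48)/(s + 1)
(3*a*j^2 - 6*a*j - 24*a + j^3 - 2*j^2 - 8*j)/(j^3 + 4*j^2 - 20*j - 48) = (3*a + j)/(j + 6)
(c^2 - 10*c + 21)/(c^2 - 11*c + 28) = (c - 3)/(c - 4)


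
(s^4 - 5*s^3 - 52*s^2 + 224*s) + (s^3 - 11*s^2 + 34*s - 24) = s^4 - 4*s^3 - 63*s^2 + 258*s - 24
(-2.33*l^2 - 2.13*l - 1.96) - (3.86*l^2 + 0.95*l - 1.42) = -6.19*l^2 - 3.08*l - 0.54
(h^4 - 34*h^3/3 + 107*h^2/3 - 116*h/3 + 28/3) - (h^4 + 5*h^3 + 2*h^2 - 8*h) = -49*h^3/3 + 101*h^2/3 - 92*h/3 + 28/3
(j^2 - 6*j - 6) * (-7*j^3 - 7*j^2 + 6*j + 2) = -7*j^5 + 35*j^4 + 90*j^3 + 8*j^2 - 48*j - 12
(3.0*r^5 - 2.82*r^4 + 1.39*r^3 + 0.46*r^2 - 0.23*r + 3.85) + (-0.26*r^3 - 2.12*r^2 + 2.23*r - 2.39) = 3.0*r^5 - 2.82*r^4 + 1.13*r^3 - 1.66*r^2 + 2.0*r + 1.46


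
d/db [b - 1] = 1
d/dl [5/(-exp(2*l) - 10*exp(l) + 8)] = 10*(exp(l) + 5)*exp(l)/(exp(2*l) + 10*exp(l) - 8)^2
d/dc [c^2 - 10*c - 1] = 2*c - 10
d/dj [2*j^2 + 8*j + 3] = 4*j + 8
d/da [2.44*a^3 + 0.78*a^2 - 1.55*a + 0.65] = 7.32*a^2 + 1.56*a - 1.55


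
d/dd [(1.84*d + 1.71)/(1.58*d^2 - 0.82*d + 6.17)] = (-2.9072*d^2 - 5.4036*d + 12.755)/(2.4964*d^4 - 2.5912*d^3 + 20.1696*d^2 - 10.1188*d + 38.0689)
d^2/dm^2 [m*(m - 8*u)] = 2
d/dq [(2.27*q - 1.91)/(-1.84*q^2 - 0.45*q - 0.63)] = (4.1768*q^2 - 7.0288*q - 2.2896)/(3.3856*q^4 + 1.656*q^3 + 2.5209*q^2 + 0.567*q + 0.3969)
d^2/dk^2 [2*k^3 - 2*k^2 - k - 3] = 12*k - 4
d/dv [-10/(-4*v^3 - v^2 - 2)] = 20*v*(-6*v - 1)/(4*v^3 + v^2 + 2)^2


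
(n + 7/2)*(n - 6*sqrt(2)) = n^2 - 6*sqrt(2)*n + 7*n/2 - 21*sqrt(2)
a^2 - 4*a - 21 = (a - 7)*(a + 3)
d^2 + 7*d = d*(d + 7)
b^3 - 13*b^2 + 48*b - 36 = (b - 6)^2*(b - 1)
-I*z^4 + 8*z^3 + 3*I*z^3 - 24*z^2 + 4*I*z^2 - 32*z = z*(z - 4)*(z + 8*I)*(-I*z - I)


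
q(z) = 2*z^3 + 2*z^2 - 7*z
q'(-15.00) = 1283.00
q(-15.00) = -6195.00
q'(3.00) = 59.00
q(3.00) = 51.00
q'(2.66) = 46.09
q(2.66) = 33.17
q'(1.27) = 7.76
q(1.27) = -1.57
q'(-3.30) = 45.14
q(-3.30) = -26.99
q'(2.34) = 35.21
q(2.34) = 20.20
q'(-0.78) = -6.47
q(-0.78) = 5.73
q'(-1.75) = 4.38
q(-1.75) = 7.66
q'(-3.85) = 66.54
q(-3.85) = -57.54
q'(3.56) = 83.28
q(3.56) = 90.66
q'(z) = 6*z^2 + 4*z - 7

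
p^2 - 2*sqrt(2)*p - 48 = (p - 6*sqrt(2))*(p + 4*sqrt(2))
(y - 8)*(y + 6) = y^2 - 2*y - 48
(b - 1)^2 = b^2 - 2*b + 1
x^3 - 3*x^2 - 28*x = x*(x - 7)*(x + 4)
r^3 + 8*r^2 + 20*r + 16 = (r + 2)^2*(r + 4)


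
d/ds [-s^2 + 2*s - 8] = 2 - 2*s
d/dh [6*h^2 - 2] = 12*h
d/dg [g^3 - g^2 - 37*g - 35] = 3*g^2 - 2*g - 37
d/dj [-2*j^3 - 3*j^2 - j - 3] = -6*j^2 - 6*j - 1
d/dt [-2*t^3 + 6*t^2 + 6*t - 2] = -6*t^2 + 12*t + 6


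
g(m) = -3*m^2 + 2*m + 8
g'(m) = 2 - 6*m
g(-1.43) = -0.99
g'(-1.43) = 10.58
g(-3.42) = -33.93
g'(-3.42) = 22.52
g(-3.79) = -42.67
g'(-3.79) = 24.74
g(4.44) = -42.26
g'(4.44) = -24.64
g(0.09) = 8.16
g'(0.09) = 1.46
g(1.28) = 5.64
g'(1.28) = -5.68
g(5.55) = -73.31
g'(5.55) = -31.30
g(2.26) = -2.80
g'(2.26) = -11.56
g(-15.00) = -697.00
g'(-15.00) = 92.00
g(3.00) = -13.00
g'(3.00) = -16.00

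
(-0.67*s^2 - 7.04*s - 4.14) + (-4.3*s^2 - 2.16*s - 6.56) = -4.97*s^2 - 9.2*s - 10.7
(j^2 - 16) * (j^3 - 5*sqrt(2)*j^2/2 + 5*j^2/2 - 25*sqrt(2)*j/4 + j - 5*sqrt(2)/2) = j^5 - 5*sqrt(2)*j^4/2 + 5*j^4/2 - 15*j^3 - 25*sqrt(2)*j^3/4 - 40*j^2 + 75*sqrt(2)*j^2/2 - 16*j + 100*sqrt(2)*j + 40*sqrt(2)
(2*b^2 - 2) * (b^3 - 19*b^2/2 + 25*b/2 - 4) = 2*b^5 - 19*b^4 + 23*b^3 + 11*b^2 - 25*b + 8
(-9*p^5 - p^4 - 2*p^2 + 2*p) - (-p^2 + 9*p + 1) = -9*p^5 - p^4 - p^2 - 7*p - 1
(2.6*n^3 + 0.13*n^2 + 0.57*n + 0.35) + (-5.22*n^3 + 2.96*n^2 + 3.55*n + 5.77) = -2.62*n^3 + 3.09*n^2 + 4.12*n + 6.12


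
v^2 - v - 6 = (v - 3)*(v + 2)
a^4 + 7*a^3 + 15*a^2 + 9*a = a*(a + 1)*(a + 3)^2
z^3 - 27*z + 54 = (z - 3)^2*(z + 6)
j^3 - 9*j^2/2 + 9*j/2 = j*(j - 3)*(j - 3/2)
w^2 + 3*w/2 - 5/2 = (w - 1)*(w + 5/2)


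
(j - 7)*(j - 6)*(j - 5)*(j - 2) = j^4 - 20*j^3 + 143*j^2 - 424*j + 420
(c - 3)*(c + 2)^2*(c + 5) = c^4 + 6*c^3 - 3*c^2 - 52*c - 60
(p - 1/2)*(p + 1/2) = p^2 - 1/4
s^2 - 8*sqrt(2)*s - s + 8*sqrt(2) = (s - 1)*(s - 8*sqrt(2))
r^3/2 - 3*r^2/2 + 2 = (r/2 + 1/2)*(r - 2)^2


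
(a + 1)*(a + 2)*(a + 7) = a^3 + 10*a^2 + 23*a + 14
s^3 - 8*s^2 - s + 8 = (s - 8)*(s - 1)*(s + 1)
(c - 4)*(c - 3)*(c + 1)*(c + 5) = c^4 - c^3 - 25*c^2 + 37*c + 60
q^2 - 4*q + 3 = (q - 3)*(q - 1)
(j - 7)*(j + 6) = j^2 - j - 42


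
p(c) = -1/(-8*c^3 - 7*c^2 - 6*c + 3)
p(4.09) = 0.00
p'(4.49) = -0.00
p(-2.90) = -0.01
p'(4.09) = -0.00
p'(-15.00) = 0.00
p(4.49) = 0.00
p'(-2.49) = -0.01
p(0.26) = -1.21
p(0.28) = -1.68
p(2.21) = 0.01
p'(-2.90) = -0.01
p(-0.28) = -0.23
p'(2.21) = -0.01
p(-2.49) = -0.01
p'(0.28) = -33.27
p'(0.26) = -16.50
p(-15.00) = 0.00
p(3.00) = 0.00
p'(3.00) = 0.00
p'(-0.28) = -0.21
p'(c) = -(24*c^2 + 14*c + 6)/(-8*c^3 - 7*c^2 - 6*c + 3)^2 = 2*(-12*c^2 - 7*c - 3)/(8*c^3 + 7*c^2 + 6*c - 3)^2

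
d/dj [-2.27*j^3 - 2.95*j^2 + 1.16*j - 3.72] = -6.81*j^2 - 5.9*j + 1.16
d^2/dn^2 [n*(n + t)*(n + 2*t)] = 6*n + 6*t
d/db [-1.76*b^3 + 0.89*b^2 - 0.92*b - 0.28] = -5.28*b^2 + 1.78*b - 0.92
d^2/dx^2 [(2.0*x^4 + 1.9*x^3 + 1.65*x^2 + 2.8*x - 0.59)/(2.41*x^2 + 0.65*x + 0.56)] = (23.2324*x^6 + 18.798*x^5 + 21.2652*x^4 + 35.48093*x^3 - 22.245714*x^2 - 24.64365*x + 0.090458)/(13.997521*x^6 + 11.325795*x^5 + 12.812283*x^4 + 5.538065*x^3 + 2.977128*x^2 + 0.61152*x + 0.175616)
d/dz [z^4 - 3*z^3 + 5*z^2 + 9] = z*(4*z^2 - 9*z + 10)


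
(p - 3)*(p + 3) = p^2 - 9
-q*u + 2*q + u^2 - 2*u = (-q + u)*(u - 2)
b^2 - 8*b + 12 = (b - 6)*(b - 2)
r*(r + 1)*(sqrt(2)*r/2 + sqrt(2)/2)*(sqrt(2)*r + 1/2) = r^4 + sqrt(2)*r^3/4 + 2*r^3 + sqrt(2)*r^2/2 + r^2 + sqrt(2)*r/4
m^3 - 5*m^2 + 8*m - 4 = (m - 2)^2*(m - 1)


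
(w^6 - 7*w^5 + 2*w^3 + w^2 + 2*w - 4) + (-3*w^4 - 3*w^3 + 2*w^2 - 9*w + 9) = w^6 - 7*w^5 - 3*w^4 - w^3 + 3*w^2 - 7*w + 5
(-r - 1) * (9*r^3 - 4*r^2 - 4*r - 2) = -9*r^4 - 5*r^3 + 8*r^2 + 6*r + 2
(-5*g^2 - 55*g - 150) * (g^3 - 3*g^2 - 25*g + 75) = -5*g^5 - 40*g^4 + 140*g^3 + 1450*g^2 - 375*g - 11250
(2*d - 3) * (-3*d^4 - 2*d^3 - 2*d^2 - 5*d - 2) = -6*d^5 + 5*d^4 + 2*d^3 - 4*d^2 + 11*d + 6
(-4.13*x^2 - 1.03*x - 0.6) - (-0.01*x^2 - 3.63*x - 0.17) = -4.12*x^2 + 2.6*x - 0.43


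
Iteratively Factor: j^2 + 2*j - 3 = (j + 3)*(j - 1)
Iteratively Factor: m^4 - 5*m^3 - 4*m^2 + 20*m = (m)*(m^3 - 5*m^2 - 4*m + 20) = m*(m + 2)*(m^2 - 7*m + 10) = m*(m - 2)*(m + 2)*(m - 5)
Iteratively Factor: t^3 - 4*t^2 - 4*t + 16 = (t - 2)*(t^2 - 2*t - 8) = (t - 2)*(t + 2)*(t - 4)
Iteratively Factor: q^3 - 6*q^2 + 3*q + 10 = (q + 1)*(q^2 - 7*q + 10) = (q - 2)*(q + 1)*(q - 5)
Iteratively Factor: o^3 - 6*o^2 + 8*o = (o - 4)*(o^2 - 2*o) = (o - 4)*(o - 2)*(o)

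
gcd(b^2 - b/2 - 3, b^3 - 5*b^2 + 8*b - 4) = b - 2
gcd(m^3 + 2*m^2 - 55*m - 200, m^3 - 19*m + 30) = m + 5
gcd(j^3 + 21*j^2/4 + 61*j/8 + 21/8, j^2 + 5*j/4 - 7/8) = j + 7/4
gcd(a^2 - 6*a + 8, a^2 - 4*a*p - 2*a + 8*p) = a - 2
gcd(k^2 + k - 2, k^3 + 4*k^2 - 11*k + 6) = k - 1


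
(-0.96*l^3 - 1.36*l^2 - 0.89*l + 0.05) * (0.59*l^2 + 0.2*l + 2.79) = -0.5664*l^5 - 0.9944*l^4 - 3.4755*l^3 - 3.9429*l^2 - 2.4731*l + 0.1395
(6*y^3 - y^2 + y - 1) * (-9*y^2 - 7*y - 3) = -54*y^5 - 33*y^4 - 20*y^3 + 5*y^2 + 4*y + 3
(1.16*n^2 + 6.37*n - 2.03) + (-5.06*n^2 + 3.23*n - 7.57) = -3.9*n^2 + 9.6*n - 9.6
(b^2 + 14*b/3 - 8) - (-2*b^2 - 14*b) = 3*b^2 + 56*b/3 - 8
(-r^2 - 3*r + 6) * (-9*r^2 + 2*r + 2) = 9*r^4 + 25*r^3 - 62*r^2 + 6*r + 12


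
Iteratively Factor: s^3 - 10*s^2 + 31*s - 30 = (s - 3)*(s^2 - 7*s + 10) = (s - 3)*(s - 2)*(s - 5)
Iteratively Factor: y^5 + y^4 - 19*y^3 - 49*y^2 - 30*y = (y + 1)*(y^4 - 19*y^2 - 30*y) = y*(y + 1)*(y^3 - 19*y - 30) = y*(y - 5)*(y + 1)*(y^2 + 5*y + 6) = y*(y - 5)*(y + 1)*(y + 3)*(y + 2)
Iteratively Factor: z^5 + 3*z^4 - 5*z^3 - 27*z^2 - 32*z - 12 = (z - 3)*(z^4 + 6*z^3 + 13*z^2 + 12*z + 4) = (z - 3)*(z + 2)*(z^3 + 4*z^2 + 5*z + 2) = (z - 3)*(z + 2)^2*(z^2 + 2*z + 1) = (z - 3)*(z + 1)*(z + 2)^2*(z + 1)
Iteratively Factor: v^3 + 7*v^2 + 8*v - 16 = (v + 4)*(v^2 + 3*v - 4) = (v + 4)^2*(v - 1)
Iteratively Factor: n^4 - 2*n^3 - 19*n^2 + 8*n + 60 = (n + 2)*(n^3 - 4*n^2 - 11*n + 30) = (n + 2)*(n + 3)*(n^2 - 7*n + 10) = (n - 2)*(n + 2)*(n + 3)*(n - 5)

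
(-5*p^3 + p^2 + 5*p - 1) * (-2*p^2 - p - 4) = 10*p^5 + 3*p^4 + 9*p^3 - 7*p^2 - 19*p + 4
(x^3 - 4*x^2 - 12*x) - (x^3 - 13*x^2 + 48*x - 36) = 9*x^2 - 60*x + 36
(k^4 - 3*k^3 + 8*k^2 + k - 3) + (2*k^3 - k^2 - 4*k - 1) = k^4 - k^3 + 7*k^2 - 3*k - 4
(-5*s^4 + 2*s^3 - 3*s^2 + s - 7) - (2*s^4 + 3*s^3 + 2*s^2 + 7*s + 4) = -7*s^4 - s^3 - 5*s^2 - 6*s - 11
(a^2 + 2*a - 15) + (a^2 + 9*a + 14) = 2*a^2 + 11*a - 1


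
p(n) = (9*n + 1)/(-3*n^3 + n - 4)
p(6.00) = -0.09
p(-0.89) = 2.53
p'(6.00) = 0.03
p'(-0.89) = -8.82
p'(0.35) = -2.35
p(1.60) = -1.05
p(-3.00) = -0.35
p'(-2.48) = -0.52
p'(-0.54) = -2.59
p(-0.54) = 0.95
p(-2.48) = -0.54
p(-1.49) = -2.80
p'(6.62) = 0.02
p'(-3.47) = -0.16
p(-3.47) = -0.26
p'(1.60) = 0.96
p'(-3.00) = -0.26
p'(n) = (9*n + 1)*(9*n^2 - 1)/(-3*n^3 + n - 4)^2 + 9/(-3*n^3 + n - 4) = (-27*n^3 + 9*n + (9*n + 1)*(9*n^2 - 1) - 36)/(3*n^3 - n + 4)^2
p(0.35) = -1.10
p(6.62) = -0.07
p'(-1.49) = -9.95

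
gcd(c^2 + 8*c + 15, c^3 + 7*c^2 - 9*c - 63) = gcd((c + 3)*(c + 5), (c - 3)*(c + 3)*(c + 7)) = c + 3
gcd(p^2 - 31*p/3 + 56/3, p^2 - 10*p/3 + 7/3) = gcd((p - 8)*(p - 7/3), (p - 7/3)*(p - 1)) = p - 7/3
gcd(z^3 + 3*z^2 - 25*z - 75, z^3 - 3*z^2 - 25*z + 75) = z^2 - 25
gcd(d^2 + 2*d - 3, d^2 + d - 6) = d + 3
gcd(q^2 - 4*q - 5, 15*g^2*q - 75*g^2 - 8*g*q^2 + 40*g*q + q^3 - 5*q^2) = q - 5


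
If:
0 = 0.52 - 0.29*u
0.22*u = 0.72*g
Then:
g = 0.55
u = 1.79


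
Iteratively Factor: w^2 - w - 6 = (w + 2)*(w - 3)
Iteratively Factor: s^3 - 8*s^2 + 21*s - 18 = (s - 2)*(s^2 - 6*s + 9) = (s - 3)*(s - 2)*(s - 3)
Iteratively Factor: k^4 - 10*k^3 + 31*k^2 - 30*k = (k - 5)*(k^3 - 5*k^2 + 6*k) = (k - 5)*(k - 3)*(k^2 - 2*k) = (k - 5)*(k - 3)*(k - 2)*(k)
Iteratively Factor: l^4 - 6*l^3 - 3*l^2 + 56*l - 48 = (l - 1)*(l^3 - 5*l^2 - 8*l + 48) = (l - 1)*(l + 3)*(l^2 - 8*l + 16) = (l - 4)*(l - 1)*(l + 3)*(l - 4)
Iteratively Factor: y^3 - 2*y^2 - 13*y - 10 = (y + 1)*(y^2 - 3*y - 10) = (y + 1)*(y + 2)*(y - 5)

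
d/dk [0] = 0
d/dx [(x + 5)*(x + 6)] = 2*x + 11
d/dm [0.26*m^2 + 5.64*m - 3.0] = 0.52*m + 5.64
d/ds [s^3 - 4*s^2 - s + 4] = 3*s^2 - 8*s - 1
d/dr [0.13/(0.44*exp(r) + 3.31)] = -0.0572*exp(r)/(0.44*exp(r) + 3.31)^2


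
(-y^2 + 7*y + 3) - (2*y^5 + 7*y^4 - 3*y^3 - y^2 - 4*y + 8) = -2*y^5 - 7*y^4 + 3*y^3 + 11*y - 5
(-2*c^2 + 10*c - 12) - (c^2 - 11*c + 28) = -3*c^2 + 21*c - 40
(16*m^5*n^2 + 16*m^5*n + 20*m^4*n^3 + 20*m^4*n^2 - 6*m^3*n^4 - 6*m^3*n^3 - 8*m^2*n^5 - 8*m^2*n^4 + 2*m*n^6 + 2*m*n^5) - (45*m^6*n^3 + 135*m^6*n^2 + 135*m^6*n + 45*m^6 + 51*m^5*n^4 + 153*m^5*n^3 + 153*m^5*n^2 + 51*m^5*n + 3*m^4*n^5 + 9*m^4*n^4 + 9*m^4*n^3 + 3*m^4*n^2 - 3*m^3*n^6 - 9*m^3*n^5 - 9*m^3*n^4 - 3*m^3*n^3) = -45*m^6*n^3 - 135*m^6*n^2 - 135*m^6*n - 45*m^6 - 51*m^5*n^4 - 153*m^5*n^3 - 137*m^5*n^2 - 35*m^5*n - 3*m^4*n^5 - 9*m^4*n^4 + 11*m^4*n^3 + 17*m^4*n^2 + 3*m^3*n^6 + 9*m^3*n^5 + 3*m^3*n^4 - 3*m^3*n^3 - 8*m^2*n^5 - 8*m^2*n^4 + 2*m*n^6 + 2*m*n^5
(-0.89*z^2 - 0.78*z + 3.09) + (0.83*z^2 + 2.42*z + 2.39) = -0.0600000000000001*z^2 + 1.64*z + 5.48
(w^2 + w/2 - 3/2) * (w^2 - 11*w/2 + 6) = w^4 - 5*w^3 + 7*w^2/4 + 45*w/4 - 9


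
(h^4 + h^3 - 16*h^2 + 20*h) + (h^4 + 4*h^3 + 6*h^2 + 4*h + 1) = 2*h^4 + 5*h^3 - 10*h^2 + 24*h + 1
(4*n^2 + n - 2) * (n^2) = 4*n^4 + n^3 - 2*n^2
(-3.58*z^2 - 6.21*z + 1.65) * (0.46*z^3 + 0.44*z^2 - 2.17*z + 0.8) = -1.6468*z^5 - 4.4318*z^4 + 5.7952*z^3 + 11.3377*z^2 - 8.5485*z + 1.32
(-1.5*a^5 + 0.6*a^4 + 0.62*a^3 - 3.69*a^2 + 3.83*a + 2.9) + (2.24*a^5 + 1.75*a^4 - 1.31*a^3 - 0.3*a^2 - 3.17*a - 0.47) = 0.74*a^5 + 2.35*a^4 - 0.69*a^3 - 3.99*a^2 + 0.66*a + 2.43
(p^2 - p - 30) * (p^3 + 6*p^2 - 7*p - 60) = p^5 + 5*p^4 - 43*p^3 - 233*p^2 + 270*p + 1800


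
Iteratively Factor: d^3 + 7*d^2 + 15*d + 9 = (d + 1)*(d^2 + 6*d + 9) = (d + 1)*(d + 3)*(d + 3)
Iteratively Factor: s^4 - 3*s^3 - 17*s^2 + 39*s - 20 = (s + 4)*(s^3 - 7*s^2 + 11*s - 5) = (s - 1)*(s + 4)*(s^2 - 6*s + 5) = (s - 5)*(s - 1)*(s + 4)*(s - 1)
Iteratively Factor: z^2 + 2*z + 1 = (z + 1)*(z + 1)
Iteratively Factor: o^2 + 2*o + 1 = (o + 1)*(o + 1)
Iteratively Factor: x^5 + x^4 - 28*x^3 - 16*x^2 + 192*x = (x)*(x^4 + x^3 - 28*x^2 - 16*x + 192) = x*(x - 3)*(x^3 + 4*x^2 - 16*x - 64) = x*(x - 4)*(x - 3)*(x^2 + 8*x + 16) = x*(x - 4)*(x - 3)*(x + 4)*(x + 4)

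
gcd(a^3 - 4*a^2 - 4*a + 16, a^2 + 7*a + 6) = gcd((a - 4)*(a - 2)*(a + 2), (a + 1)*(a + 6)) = 1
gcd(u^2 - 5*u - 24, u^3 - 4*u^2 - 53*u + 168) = u - 8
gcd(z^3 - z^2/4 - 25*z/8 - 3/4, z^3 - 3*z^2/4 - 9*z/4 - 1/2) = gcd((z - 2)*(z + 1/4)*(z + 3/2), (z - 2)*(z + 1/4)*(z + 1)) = z^2 - 7*z/4 - 1/2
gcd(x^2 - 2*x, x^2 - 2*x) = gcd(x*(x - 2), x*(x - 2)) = x^2 - 2*x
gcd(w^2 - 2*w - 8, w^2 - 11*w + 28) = w - 4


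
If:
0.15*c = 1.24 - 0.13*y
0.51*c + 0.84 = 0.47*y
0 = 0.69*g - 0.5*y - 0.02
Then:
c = 3.46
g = 4.05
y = 5.54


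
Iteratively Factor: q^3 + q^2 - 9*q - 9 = (q + 1)*(q^2 - 9) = (q - 3)*(q + 1)*(q + 3)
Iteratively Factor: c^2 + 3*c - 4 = (c - 1)*(c + 4)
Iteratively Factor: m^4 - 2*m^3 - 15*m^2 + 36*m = (m - 3)*(m^3 + m^2 - 12*m) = (m - 3)^2*(m^2 + 4*m) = (m - 3)^2*(m + 4)*(m)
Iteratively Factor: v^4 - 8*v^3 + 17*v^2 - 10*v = (v - 2)*(v^3 - 6*v^2 + 5*v) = v*(v - 2)*(v^2 - 6*v + 5) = v*(v - 2)*(v - 1)*(v - 5)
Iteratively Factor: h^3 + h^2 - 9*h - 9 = (h + 3)*(h^2 - 2*h - 3) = (h + 1)*(h + 3)*(h - 3)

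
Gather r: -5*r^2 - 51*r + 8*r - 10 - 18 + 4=-5*r^2 - 43*r - 24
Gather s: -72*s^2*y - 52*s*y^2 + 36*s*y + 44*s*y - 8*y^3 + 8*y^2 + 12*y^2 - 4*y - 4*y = -72*s^2*y + s*(-52*y^2 + 80*y) - 8*y^3 + 20*y^2 - 8*y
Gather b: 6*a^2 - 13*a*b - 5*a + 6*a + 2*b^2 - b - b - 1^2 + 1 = 6*a^2 + a + 2*b^2 + b*(-13*a - 2)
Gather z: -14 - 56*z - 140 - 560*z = -616*z - 154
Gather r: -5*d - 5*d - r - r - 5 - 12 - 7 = -10*d - 2*r - 24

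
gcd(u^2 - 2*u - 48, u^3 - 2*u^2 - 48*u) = u^2 - 2*u - 48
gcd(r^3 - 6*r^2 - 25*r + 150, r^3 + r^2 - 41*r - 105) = r + 5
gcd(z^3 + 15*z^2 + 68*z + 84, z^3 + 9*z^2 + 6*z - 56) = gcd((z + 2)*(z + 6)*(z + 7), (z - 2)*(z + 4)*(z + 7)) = z + 7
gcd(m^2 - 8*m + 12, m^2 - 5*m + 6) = m - 2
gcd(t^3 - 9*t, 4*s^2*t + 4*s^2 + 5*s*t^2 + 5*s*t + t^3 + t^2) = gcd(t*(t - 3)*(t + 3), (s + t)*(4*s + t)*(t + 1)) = 1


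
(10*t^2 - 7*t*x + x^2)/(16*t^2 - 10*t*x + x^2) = (-5*t + x)/(-8*t + x)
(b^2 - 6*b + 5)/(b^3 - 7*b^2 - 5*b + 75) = (b - 1)/(b^2 - 2*b - 15)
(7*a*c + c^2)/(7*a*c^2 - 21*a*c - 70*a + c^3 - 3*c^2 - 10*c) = c/(c^2 - 3*c - 10)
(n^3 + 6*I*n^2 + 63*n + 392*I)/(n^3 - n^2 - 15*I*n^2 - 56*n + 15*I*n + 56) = (n^2 + 14*I*n - 49)/(n^2 - n*(1 + 7*I) + 7*I)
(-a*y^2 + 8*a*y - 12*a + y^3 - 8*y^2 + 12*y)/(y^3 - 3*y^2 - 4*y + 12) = (-a*y + 6*a + y^2 - 6*y)/(y^2 - y - 6)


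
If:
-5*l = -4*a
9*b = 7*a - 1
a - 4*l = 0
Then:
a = 0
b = -1/9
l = 0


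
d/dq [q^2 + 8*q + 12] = 2*q + 8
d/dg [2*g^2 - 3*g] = 4*g - 3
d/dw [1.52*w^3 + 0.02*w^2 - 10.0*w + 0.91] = 4.56*w^2 + 0.04*w - 10.0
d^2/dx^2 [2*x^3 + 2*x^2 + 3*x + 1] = 12*x + 4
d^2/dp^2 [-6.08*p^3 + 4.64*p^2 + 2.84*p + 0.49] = 9.28 - 36.48*p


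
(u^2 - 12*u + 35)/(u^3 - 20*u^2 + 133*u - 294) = (u - 5)/(u^2 - 13*u + 42)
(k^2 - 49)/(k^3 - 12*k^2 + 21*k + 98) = (k + 7)/(k^2 - 5*k - 14)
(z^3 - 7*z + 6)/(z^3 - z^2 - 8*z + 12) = (z - 1)/(z - 2)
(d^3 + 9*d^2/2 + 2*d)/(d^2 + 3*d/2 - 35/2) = d*(2*d^2 + 9*d + 4)/(2*d^2 + 3*d - 35)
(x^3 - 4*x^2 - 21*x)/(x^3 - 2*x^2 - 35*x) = (x + 3)/(x + 5)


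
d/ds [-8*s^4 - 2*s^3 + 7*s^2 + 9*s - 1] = -32*s^3 - 6*s^2 + 14*s + 9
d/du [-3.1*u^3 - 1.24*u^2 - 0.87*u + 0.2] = -9.3*u^2 - 2.48*u - 0.87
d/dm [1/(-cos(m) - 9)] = -sin(m)/(cos(m) + 9)^2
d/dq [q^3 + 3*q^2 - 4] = 3*q*(q + 2)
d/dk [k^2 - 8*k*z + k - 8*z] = 2*k - 8*z + 1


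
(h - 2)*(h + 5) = h^2 + 3*h - 10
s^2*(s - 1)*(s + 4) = s^4 + 3*s^3 - 4*s^2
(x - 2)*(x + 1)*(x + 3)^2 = x^4 + 5*x^3 + x^2 - 21*x - 18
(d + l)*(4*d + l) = 4*d^2 + 5*d*l + l^2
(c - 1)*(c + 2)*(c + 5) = c^3 + 6*c^2 + 3*c - 10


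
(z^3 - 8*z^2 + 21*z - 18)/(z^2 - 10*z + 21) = (z^2 - 5*z + 6)/(z - 7)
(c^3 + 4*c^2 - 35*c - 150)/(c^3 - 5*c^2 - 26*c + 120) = (c + 5)/(c - 4)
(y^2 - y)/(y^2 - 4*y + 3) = y/(y - 3)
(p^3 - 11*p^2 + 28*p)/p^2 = p - 11 + 28/p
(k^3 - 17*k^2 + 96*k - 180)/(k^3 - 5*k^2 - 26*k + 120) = (k^2 - 11*k + 30)/(k^2 + k - 20)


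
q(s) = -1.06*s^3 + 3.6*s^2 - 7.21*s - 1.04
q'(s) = -3.18*s^2 + 7.2*s - 7.21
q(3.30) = -23.72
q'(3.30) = -18.08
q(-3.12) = 88.69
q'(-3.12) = -60.63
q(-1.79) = 29.48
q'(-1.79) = -30.29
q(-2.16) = 42.01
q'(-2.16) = -37.60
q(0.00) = -1.04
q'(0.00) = -7.21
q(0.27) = -2.75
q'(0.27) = -5.50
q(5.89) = -135.21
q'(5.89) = -75.12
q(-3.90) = 144.71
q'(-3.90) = -83.66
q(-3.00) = 81.61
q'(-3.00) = -57.43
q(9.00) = -547.07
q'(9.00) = -199.99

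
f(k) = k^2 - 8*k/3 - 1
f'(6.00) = 9.33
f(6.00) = 19.00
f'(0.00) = -2.67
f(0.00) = -1.00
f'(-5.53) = -13.73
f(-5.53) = 44.33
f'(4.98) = 7.29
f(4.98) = 10.52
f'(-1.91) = -6.49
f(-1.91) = 7.74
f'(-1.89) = -6.45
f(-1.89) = 7.61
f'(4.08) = 5.49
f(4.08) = 4.77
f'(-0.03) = -2.73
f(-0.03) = -0.92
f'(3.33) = 3.99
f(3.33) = 1.21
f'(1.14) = -0.39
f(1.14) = -2.74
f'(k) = 2*k - 8/3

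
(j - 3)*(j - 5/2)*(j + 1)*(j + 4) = j^4 - j^3/2 - 16*j^2 + 31*j/2 + 30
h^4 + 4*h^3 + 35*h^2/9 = h^2*(h + 5/3)*(h + 7/3)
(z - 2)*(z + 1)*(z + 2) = z^3 + z^2 - 4*z - 4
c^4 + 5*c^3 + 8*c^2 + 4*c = c*(c + 1)*(c + 2)^2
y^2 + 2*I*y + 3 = (y - I)*(y + 3*I)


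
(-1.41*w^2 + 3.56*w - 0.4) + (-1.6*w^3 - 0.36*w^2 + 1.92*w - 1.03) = -1.6*w^3 - 1.77*w^2 + 5.48*w - 1.43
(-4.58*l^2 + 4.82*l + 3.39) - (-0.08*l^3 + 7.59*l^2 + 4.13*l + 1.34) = 0.08*l^3 - 12.17*l^2 + 0.69*l + 2.05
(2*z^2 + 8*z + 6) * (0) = 0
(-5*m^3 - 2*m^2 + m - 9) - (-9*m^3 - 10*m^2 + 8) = 4*m^3 + 8*m^2 + m - 17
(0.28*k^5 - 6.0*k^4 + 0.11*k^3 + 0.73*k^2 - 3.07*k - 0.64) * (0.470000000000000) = 0.1316*k^5 - 2.82*k^4 + 0.0517*k^3 + 0.3431*k^2 - 1.4429*k - 0.3008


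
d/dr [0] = 0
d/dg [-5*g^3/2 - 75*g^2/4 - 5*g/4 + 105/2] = -15*g^2/2 - 75*g/2 - 5/4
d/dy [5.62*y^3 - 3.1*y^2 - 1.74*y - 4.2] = 16.86*y^2 - 6.2*y - 1.74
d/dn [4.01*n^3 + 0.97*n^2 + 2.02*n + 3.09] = 12.03*n^2 + 1.94*n + 2.02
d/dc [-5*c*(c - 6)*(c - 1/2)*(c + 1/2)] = -20*c^3 + 90*c^2 + 5*c/2 - 15/2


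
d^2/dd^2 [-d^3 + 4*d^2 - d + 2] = 8 - 6*d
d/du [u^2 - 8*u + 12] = 2*u - 8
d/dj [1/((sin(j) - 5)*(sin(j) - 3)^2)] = (13 - 3*sin(j))*cos(j)/((sin(j) - 5)^2*(sin(j) - 3)^3)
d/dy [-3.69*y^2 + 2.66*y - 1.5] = 2.66 - 7.38*y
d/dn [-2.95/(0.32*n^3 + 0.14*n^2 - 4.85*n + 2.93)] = (2.832*n^2 + 0.826*n - 14.3075)/(0.32*n^3 + 0.14*n^2 - 4.85*n + 2.93)^2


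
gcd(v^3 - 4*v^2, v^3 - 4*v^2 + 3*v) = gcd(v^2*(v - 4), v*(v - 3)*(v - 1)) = v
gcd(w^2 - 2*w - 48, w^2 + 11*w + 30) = w + 6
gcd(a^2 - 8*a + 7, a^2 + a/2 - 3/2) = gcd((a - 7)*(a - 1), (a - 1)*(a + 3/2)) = a - 1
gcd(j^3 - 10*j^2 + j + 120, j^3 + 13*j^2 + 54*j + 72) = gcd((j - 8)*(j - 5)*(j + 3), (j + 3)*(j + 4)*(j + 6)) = j + 3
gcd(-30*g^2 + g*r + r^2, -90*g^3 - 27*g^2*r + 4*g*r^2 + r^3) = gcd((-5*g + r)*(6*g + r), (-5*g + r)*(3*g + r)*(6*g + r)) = -30*g^2 + g*r + r^2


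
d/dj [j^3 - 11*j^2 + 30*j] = 3*j^2 - 22*j + 30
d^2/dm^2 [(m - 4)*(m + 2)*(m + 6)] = 6*m + 8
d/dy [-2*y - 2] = -2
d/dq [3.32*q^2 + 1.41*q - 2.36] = 6.64*q + 1.41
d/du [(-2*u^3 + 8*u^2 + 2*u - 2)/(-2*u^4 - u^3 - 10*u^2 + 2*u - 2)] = 2*u*(-2*u^5 + 16*u^4 + 20*u^3 - 10*u^2 + 21*u - 36)/(4*u^8 + 4*u^7 + 41*u^6 + 12*u^5 + 104*u^4 - 36*u^3 + 44*u^2 - 8*u + 4)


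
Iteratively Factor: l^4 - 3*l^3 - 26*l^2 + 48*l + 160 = (l - 4)*(l^3 + l^2 - 22*l - 40) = (l - 4)*(l + 2)*(l^2 - l - 20) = (l - 4)*(l + 2)*(l + 4)*(l - 5)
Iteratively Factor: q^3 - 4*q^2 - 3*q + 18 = (q - 3)*(q^2 - q - 6) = (q - 3)^2*(q + 2)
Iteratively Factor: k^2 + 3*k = (k)*(k + 3)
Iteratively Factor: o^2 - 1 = (o - 1)*(o + 1)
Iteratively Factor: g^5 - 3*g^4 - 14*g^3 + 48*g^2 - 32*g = (g)*(g^4 - 3*g^3 - 14*g^2 + 48*g - 32) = g*(g - 4)*(g^3 + g^2 - 10*g + 8) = g*(g - 4)*(g - 1)*(g^2 + 2*g - 8) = g*(g - 4)*(g - 1)*(g + 4)*(g - 2)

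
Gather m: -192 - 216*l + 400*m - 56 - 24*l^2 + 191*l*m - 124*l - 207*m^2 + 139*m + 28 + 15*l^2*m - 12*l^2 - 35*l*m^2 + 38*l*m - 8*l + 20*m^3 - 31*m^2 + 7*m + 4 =-36*l^2 - 348*l + 20*m^3 + m^2*(-35*l - 238) + m*(15*l^2 + 229*l + 546) - 216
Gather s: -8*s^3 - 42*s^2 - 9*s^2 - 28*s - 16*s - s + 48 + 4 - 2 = -8*s^3 - 51*s^2 - 45*s + 50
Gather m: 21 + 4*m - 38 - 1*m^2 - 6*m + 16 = -m^2 - 2*m - 1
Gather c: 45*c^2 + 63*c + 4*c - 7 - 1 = 45*c^2 + 67*c - 8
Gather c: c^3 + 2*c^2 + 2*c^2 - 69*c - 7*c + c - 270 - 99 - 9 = c^3 + 4*c^2 - 75*c - 378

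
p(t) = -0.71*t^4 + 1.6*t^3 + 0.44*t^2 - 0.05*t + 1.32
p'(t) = -2.84*t^3 + 4.8*t^2 + 0.88*t - 0.05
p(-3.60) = -186.70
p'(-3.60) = 191.49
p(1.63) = 4.32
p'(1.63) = 1.84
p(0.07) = 1.32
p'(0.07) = 0.03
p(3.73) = -47.15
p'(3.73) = -77.37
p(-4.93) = -598.87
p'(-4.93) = 452.57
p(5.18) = -275.93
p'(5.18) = -261.43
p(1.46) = 3.94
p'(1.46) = 2.63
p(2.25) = 3.46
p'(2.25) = -6.12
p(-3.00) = -95.28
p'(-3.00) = 117.19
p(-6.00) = -1248.30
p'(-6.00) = 780.91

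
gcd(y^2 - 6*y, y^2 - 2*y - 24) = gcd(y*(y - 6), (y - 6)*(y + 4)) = y - 6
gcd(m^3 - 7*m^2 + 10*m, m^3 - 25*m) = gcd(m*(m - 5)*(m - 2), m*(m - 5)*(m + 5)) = m^2 - 5*m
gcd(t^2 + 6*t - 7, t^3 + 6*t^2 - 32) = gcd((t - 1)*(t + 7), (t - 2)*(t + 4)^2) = 1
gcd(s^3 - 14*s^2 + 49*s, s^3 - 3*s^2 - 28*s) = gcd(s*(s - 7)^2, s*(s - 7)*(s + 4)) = s^2 - 7*s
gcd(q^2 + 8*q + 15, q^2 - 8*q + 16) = 1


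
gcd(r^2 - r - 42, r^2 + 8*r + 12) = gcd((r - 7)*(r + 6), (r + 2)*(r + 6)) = r + 6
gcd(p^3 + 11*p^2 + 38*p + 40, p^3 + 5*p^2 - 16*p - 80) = p^2 + 9*p + 20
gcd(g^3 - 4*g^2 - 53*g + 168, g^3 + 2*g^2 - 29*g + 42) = g^2 + 4*g - 21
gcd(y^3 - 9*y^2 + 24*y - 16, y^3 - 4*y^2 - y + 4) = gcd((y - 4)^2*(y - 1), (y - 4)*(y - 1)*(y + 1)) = y^2 - 5*y + 4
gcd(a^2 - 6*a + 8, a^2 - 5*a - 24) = 1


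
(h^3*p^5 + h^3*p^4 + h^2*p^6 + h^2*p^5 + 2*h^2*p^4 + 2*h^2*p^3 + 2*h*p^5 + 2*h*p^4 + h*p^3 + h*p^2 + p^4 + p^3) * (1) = h^3*p^5 + h^3*p^4 + h^2*p^6 + h^2*p^5 + 2*h^2*p^4 + 2*h^2*p^3 + 2*h*p^5 + 2*h*p^4 + h*p^3 + h*p^2 + p^4 + p^3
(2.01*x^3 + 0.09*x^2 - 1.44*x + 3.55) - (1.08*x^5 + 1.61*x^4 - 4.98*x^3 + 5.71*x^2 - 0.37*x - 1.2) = -1.08*x^5 - 1.61*x^4 + 6.99*x^3 - 5.62*x^2 - 1.07*x + 4.75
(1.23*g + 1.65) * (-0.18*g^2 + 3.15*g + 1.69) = -0.2214*g^3 + 3.5775*g^2 + 7.2762*g + 2.7885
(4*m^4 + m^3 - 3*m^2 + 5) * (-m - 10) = -4*m^5 - 41*m^4 - 7*m^3 + 30*m^2 - 5*m - 50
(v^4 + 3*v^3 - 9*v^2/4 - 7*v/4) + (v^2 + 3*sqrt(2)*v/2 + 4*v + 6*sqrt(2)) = v^4 + 3*v^3 - 5*v^2/4 + 3*sqrt(2)*v/2 + 9*v/4 + 6*sqrt(2)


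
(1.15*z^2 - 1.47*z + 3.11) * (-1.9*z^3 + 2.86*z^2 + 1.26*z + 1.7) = -2.185*z^5 + 6.082*z^4 - 8.6642*z^3 + 8.9974*z^2 + 1.4196*z + 5.287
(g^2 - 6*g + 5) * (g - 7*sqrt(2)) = g^3 - 7*sqrt(2)*g^2 - 6*g^2 + 5*g + 42*sqrt(2)*g - 35*sqrt(2)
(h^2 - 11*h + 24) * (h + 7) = h^3 - 4*h^2 - 53*h + 168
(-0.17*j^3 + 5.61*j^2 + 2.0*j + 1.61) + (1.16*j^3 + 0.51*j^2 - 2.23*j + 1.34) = 0.99*j^3 + 6.12*j^2 - 0.23*j + 2.95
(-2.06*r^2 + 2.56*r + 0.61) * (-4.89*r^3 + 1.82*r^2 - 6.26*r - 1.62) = 10.0734*r^5 - 16.2676*r^4 + 14.5719*r^3 - 11.5782*r^2 - 7.9658*r - 0.9882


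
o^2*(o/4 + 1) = o^3/4 + o^2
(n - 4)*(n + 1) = n^2 - 3*n - 4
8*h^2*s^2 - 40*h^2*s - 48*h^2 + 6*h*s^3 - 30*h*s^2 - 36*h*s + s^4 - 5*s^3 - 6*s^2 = (2*h + s)*(4*h + s)*(s - 6)*(s + 1)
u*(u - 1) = u^2 - u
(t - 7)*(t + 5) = t^2 - 2*t - 35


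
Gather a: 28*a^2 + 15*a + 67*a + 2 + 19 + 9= 28*a^2 + 82*a + 30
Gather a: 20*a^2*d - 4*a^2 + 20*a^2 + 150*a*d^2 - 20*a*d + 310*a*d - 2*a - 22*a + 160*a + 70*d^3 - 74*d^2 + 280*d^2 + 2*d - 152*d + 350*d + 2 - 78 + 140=a^2*(20*d + 16) + a*(150*d^2 + 290*d + 136) + 70*d^3 + 206*d^2 + 200*d + 64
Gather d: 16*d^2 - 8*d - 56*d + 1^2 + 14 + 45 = 16*d^2 - 64*d + 60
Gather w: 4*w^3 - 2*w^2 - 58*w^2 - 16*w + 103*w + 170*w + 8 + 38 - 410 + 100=4*w^3 - 60*w^2 + 257*w - 264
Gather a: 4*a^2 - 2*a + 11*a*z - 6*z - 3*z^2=4*a^2 + a*(11*z - 2) - 3*z^2 - 6*z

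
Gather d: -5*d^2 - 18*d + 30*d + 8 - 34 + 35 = -5*d^2 + 12*d + 9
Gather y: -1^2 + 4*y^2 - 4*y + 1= 4*y^2 - 4*y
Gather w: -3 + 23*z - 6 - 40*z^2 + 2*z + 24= -40*z^2 + 25*z + 15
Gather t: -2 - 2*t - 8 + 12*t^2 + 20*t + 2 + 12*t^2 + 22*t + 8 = 24*t^2 + 40*t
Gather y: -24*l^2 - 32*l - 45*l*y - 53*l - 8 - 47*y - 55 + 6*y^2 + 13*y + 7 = -24*l^2 - 85*l + 6*y^2 + y*(-45*l - 34) - 56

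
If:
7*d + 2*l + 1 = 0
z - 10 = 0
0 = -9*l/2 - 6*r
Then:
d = 8*r/21 - 1/7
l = -4*r/3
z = 10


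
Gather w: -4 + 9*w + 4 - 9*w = 0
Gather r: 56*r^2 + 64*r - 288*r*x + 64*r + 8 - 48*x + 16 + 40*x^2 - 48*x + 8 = 56*r^2 + r*(128 - 288*x) + 40*x^2 - 96*x + 32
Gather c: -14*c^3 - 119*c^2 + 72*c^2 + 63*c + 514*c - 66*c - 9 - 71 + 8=-14*c^3 - 47*c^2 + 511*c - 72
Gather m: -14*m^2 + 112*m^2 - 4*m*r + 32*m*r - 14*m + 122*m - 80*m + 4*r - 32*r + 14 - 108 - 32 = 98*m^2 + m*(28*r + 28) - 28*r - 126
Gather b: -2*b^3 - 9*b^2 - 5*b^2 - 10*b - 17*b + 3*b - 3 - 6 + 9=-2*b^3 - 14*b^2 - 24*b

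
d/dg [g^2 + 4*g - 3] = 2*g + 4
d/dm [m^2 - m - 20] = 2*m - 1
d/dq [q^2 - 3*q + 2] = 2*q - 3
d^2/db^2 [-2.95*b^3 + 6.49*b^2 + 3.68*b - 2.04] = 12.98 - 17.7*b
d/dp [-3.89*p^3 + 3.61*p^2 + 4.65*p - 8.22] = -11.67*p^2 + 7.22*p + 4.65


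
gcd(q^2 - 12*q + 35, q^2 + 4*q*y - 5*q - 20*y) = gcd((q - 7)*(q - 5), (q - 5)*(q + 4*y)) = q - 5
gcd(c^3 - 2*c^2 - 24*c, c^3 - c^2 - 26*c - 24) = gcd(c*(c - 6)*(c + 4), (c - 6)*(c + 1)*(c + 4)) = c^2 - 2*c - 24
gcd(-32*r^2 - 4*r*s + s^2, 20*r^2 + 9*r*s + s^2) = 4*r + s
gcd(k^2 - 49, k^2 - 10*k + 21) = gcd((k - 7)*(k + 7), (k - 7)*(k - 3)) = k - 7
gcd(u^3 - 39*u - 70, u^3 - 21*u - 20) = 1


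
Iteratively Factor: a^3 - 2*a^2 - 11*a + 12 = (a - 4)*(a^2 + 2*a - 3) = (a - 4)*(a + 3)*(a - 1)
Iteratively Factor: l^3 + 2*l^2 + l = (l + 1)*(l^2 + l) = l*(l + 1)*(l + 1)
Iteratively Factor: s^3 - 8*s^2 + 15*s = (s)*(s^2 - 8*s + 15) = s*(s - 5)*(s - 3)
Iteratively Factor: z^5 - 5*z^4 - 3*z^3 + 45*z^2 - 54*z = (z)*(z^4 - 5*z^3 - 3*z^2 + 45*z - 54) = z*(z - 3)*(z^3 - 2*z^2 - 9*z + 18) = z*(z - 3)*(z - 2)*(z^2 - 9) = z*(z - 3)*(z - 2)*(z + 3)*(z - 3)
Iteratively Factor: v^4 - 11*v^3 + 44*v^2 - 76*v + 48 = (v - 2)*(v^3 - 9*v^2 + 26*v - 24) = (v - 4)*(v - 2)*(v^2 - 5*v + 6) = (v - 4)*(v - 3)*(v - 2)*(v - 2)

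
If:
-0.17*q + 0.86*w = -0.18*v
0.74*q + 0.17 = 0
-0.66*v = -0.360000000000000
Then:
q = -0.23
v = 0.55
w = -0.16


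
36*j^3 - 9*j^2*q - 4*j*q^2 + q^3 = (-4*j + q)*(-3*j + q)*(3*j + q)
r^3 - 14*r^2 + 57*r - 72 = (r - 8)*(r - 3)^2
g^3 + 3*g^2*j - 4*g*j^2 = g*(g - j)*(g + 4*j)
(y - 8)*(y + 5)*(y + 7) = y^3 + 4*y^2 - 61*y - 280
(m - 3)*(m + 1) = m^2 - 2*m - 3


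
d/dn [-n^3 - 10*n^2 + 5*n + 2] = -3*n^2 - 20*n + 5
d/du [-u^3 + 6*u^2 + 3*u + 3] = -3*u^2 + 12*u + 3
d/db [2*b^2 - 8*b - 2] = 4*b - 8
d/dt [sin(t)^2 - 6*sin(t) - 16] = 2*(sin(t) - 3)*cos(t)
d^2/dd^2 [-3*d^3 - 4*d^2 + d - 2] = -18*d - 8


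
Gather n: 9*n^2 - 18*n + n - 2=9*n^2 - 17*n - 2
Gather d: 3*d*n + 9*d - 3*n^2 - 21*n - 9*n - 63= d*(3*n + 9) - 3*n^2 - 30*n - 63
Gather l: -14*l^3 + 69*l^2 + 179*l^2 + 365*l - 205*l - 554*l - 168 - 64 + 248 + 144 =-14*l^3 + 248*l^2 - 394*l + 160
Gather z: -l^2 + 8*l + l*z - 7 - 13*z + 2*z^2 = -l^2 + 8*l + 2*z^2 + z*(l - 13) - 7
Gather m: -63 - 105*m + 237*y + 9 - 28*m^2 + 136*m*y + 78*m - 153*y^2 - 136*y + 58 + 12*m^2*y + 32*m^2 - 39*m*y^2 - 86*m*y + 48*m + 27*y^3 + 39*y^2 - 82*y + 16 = m^2*(12*y + 4) + m*(-39*y^2 + 50*y + 21) + 27*y^3 - 114*y^2 + 19*y + 20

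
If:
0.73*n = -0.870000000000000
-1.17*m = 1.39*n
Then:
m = 1.42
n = -1.19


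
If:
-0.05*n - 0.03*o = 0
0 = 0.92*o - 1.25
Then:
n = -0.82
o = 1.36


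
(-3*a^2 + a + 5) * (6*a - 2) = -18*a^3 + 12*a^2 + 28*a - 10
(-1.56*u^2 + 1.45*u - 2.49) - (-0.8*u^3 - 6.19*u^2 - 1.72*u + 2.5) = 0.8*u^3 + 4.63*u^2 + 3.17*u - 4.99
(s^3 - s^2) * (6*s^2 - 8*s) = 6*s^5 - 14*s^4 + 8*s^3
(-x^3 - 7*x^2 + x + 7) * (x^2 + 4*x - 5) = -x^5 - 11*x^4 - 22*x^3 + 46*x^2 + 23*x - 35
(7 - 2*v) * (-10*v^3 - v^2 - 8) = 20*v^4 - 68*v^3 - 7*v^2 + 16*v - 56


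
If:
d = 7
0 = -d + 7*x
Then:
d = 7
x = 1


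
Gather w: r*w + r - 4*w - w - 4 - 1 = r + w*(r - 5) - 5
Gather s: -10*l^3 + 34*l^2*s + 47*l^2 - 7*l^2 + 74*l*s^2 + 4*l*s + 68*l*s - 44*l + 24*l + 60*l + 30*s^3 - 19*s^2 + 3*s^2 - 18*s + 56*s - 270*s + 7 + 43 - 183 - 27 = -10*l^3 + 40*l^2 + 40*l + 30*s^3 + s^2*(74*l - 16) + s*(34*l^2 + 72*l - 232) - 160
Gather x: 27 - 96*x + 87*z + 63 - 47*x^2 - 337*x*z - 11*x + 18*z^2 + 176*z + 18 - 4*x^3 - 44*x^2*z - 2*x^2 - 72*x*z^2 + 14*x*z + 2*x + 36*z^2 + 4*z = -4*x^3 + x^2*(-44*z - 49) + x*(-72*z^2 - 323*z - 105) + 54*z^2 + 267*z + 108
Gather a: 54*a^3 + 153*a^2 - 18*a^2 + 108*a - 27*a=54*a^3 + 135*a^2 + 81*a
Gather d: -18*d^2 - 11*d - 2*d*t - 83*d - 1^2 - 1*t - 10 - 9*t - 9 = -18*d^2 + d*(-2*t - 94) - 10*t - 20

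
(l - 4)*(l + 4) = l^2 - 16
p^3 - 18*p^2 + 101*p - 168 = (p - 8)*(p - 7)*(p - 3)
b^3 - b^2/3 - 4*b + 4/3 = (b - 2)*(b - 1/3)*(b + 2)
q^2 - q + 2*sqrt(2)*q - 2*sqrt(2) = (q - 1)*(q + 2*sqrt(2))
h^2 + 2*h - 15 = (h - 3)*(h + 5)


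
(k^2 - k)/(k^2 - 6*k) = (k - 1)/(k - 6)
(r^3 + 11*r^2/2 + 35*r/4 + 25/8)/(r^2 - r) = (8*r^3 + 44*r^2 + 70*r + 25)/(8*r*(r - 1))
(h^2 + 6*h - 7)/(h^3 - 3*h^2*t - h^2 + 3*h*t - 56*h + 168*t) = (1 - h)/(-h^2 + 3*h*t + 8*h - 24*t)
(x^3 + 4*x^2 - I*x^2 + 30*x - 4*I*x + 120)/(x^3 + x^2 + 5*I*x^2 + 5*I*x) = (x^2 + x*(4 - 6*I) - 24*I)/(x^2 + x)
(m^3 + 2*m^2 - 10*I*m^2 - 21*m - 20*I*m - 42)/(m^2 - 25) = (m^3 + m^2*(2 - 10*I) + m*(-21 - 20*I) - 42)/(m^2 - 25)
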